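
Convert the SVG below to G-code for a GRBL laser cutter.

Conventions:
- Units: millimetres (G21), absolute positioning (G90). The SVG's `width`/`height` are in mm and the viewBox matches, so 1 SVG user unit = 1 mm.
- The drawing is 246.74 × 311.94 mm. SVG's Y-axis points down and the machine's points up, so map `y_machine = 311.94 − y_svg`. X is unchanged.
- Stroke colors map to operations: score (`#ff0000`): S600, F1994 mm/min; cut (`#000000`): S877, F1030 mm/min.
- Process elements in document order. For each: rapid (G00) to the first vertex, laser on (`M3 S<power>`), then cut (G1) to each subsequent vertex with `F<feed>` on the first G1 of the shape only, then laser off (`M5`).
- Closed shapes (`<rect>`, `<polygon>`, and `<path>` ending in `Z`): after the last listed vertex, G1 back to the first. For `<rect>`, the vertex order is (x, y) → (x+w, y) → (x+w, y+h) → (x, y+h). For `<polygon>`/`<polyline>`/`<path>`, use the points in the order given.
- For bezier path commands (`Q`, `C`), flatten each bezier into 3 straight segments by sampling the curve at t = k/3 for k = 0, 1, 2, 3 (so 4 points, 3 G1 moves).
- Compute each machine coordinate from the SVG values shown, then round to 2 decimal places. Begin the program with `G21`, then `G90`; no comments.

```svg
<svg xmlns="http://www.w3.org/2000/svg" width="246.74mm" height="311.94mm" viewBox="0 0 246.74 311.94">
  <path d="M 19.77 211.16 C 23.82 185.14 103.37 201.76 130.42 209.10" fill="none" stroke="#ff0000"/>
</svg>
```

G21
G90
G00 X19.77 Y100.78
M3 S600
G1 X44.25 Y114.51 F1994
G1 X90.61 Y111.35
G1 X130.42 Y102.84
M5

1 u = 1 mm; y_m = 311.94 − y.

[1] `<path>` cubic bezier, #ff0000→score S600 F1994: (19.77,100.78) → (44.25,114.51) → (90.61,111.35) → (130.42,102.84)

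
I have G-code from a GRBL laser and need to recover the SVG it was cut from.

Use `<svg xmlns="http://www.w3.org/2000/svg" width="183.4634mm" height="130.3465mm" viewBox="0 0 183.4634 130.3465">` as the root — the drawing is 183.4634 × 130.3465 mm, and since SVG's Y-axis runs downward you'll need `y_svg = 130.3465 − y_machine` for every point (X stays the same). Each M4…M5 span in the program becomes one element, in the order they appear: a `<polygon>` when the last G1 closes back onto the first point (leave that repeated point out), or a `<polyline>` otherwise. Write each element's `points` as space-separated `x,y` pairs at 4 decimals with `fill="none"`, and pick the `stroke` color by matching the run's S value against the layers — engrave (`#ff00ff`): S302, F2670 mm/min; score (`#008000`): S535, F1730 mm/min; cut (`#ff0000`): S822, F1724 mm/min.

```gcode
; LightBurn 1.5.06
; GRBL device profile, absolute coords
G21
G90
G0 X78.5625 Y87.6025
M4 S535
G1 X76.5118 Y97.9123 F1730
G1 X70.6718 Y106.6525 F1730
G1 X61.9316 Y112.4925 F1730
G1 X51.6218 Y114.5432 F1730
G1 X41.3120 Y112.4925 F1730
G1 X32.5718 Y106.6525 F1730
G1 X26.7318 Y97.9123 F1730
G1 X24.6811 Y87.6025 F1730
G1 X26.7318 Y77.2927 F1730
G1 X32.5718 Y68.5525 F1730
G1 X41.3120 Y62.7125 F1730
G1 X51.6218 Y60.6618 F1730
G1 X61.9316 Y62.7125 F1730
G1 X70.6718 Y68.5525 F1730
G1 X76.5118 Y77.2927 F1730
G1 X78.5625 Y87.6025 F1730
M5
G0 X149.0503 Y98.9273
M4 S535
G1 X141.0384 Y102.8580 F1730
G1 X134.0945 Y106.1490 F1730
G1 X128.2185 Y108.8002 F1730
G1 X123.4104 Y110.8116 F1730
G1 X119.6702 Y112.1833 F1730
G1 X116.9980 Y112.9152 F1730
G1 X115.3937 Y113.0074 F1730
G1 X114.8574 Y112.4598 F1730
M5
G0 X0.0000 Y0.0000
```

Machine Y-up, SVG Y-down with viewBox height 130.3465, so y_svg = 130.3465 − y_machine; X carries over. Every run uses S535, so all elements get stroke `#008000` (score).

Run 1: The run returns to its start, so emit a `<polygon>` with points (Y-flipped): 78.5625,42.7440 76.5118,32.4342 70.6718,23.6940 61.9316,17.8540 51.6218,15.8033 41.3120,17.8540 32.5718,23.6940 26.7318,32.4342 24.6811,42.7440 26.7318,53.0538 32.5718,61.7940 41.3120,67.6340 51.6218,69.6847 61.9316,67.6340 70.6718,61.7940 76.5118,53.0538.

Run 2: The run is open, so emit a `<polyline>` with points (Y-flipped): 149.0503,31.4192 141.0384,27.4885 134.0945,24.1975 128.2185,21.5463 123.4104,19.5349 119.6702,18.1632 116.9980,17.4313 115.3937,17.3391 114.8574,17.8867.

<svg xmlns="http://www.w3.org/2000/svg" width="183.4634mm" height="130.3465mm" viewBox="0 0 183.4634 130.3465">
  <polygon points="78.5625,42.7440 76.5118,32.4342 70.6718,23.6940 61.9316,17.8540 51.6218,15.8033 41.3120,17.8540 32.5718,23.6940 26.7318,32.4342 24.6811,42.7440 26.7318,53.0538 32.5718,61.7940 41.3120,67.6340 51.6218,69.6847 61.9316,67.6340 70.6718,61.7940 76.5118,53.0538" fill="none" stroke="#008000"/>
  <polyline points="149.0503,31.4192 141.0384,27.4885 134.0945,24.1975 128.2185,21.5463 123.4104,19.5349 119.6702,18.1632 116.9980,17.4313 115.3937,17.3391 114.8574,17.8867" fill="none" stroke="#008000"/>
</svg>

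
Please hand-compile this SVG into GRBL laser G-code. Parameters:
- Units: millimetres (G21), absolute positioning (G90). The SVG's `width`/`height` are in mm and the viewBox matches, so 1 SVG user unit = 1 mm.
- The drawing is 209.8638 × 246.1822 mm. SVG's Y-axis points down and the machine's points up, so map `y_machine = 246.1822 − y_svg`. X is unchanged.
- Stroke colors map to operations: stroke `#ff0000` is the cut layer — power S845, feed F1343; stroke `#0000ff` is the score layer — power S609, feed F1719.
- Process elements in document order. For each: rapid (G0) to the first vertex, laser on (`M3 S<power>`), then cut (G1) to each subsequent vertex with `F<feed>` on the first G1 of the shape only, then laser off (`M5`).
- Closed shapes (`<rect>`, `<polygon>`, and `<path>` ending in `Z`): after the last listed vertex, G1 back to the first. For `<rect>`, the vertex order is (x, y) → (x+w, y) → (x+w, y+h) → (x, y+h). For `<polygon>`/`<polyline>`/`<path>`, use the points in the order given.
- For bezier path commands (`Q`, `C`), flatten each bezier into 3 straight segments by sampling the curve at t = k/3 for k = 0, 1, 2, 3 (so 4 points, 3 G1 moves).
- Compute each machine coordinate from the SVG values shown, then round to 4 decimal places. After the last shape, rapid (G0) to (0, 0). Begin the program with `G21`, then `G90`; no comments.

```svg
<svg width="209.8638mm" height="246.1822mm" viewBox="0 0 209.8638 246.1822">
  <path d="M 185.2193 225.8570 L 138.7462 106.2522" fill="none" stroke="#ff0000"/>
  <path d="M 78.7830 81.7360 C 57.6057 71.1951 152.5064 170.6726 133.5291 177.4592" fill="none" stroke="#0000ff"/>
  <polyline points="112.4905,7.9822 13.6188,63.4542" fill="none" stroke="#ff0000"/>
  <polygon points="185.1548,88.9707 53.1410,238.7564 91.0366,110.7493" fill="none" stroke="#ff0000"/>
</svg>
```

viewBox `0 0 209.8638 246.1822` with mm width/height → 1 unit = 1 mm. Flip: y_m = 246.1822 − y_svg.

**Shape 1** — `<path>` line segment, stroke `#ff0000` → cut (S845, F1343). Machine vertices: (185.2193,20.3252) → (138.7462,139.9300). Open path.

**Shape 2** — `<path>` cubic bezier, stroke `#0000ff` → score (S609, F1719). Control points (SVG): P0=(78.7830,81.7360), P1=(57.6057,71.1951), P2=(152.5064,170.6726), P3=(133.5291,177.4592); sampled at t=k/3. Machine vertices: (78.7830,164.4462) → (87.7815,145.8221) → (123.0640,98.8988) → (133.5291,68.7230). Open path.

**Shape 3** — `<polyline>` line segment, stroke `#ff0000` → cut (S845, F1343). Machine vertices: (112.4905,238.2000) → (13.6188,182.7280). Open path.

**Shape 4** — `<polygon>` closed polygon, stroke `#ff0000` → cut (S845, F1343). Machine vertices: (185.1548,157.2115) → (53.1410,7.4258) → (91.0366,135.4329) → (185.1548,157.2115). Closed: final G1 returns to the first vertex.

G21
G90
G0 X185.2193 Y20.3252
M3 S845
G1 X138.7462 Y139.9300 F1343
M5
G0 X78.7830 Y164.4462
M3 S609
G1 X87.7815 Y145.8221 F1719
G1 X123.0640 Y98.8988
G1 X133.5291 Y68.7230
M5
G0 X112.4905 Y238.2000
M3 S845
G1 X13.6188 Y182.7280 F1343
M5
G0 X185.1548 Y157.2115
M3 S845
G1 X53.1410 Y7.4258 F1343
G1 X91.0366 Y135.4329
G1 X185.1548 Y157.2115
M5
G0 X0.0000 Y0.0000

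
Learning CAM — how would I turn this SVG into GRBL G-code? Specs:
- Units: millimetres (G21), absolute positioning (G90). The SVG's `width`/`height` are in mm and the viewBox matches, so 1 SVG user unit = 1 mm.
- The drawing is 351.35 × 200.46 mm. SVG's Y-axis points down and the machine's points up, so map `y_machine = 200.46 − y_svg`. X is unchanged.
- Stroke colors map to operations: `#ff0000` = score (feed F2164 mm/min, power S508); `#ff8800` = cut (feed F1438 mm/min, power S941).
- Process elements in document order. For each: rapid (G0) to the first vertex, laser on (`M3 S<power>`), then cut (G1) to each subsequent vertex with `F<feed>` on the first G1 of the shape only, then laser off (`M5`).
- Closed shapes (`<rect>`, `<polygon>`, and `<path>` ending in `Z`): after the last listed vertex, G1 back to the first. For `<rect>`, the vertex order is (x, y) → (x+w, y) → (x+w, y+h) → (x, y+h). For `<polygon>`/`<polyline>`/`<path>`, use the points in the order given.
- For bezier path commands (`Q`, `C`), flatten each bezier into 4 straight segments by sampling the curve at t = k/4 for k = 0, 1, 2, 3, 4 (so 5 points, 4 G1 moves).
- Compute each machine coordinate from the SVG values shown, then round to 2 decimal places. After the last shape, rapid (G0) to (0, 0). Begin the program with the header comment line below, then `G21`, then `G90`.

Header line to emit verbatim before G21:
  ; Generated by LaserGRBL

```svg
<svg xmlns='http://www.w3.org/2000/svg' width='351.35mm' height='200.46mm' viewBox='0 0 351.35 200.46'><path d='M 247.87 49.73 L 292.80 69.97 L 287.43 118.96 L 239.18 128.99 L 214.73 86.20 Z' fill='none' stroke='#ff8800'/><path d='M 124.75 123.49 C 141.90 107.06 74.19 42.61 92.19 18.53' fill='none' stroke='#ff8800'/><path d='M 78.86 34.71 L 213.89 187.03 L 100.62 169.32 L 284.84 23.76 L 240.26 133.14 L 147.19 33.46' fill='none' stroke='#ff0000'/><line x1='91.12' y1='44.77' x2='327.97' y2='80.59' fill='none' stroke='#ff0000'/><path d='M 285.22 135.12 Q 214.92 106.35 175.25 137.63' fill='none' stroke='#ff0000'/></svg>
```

Since the viewBox matches the mm dimensions, user units are millimetres directly. The only transform is the Y-flip y_m = 200.46 − y_svg.

Shape 1 is a regular polygon drawn with `<path>`. Its stroke #ff8800 means cut at S941, F1438. After flipping Y the toolpath is (247.87,150.73) → (292.80,130.49) → (287.43,81.50) → (239.18,71.47) → (214.73,114.26) → (247.87,150.73), returning to the start.

Shape 2 is a cubic bezier drawn with `<path>`. Its stroke #ff8800 means cut at S941, F1438. After flipping Y the toolpath is (124.75,76.97) → (124.37,96.92) → (108.15,126.58) → (92.10,157.68) → (92.19,181.93).

Shape 3 is a open polyline drawn with `<path>`. Its stroke #ff0000 means score at S508, F2164. After flipping Y the toolpath is (78.86,165.75) → (213.89,13.43) → (100.62,31.14) → (284.84,176.70) → (240.26,67.32) → (147.19,167.00).

Shape 4 is a line segment drawn with `<line>`. Its stroke #ff0000 means score at S508, F2164. After flipping Y the toolpath is (91.12,155.69) → (327.97,119.87).

Shape 5 is a quadratic bezier drawn with `<path>`. Its stroke #ff0000 means score at S508, F2164. After flipping Y the toolpath is (285.22,65.34) → (251.98,75.97) → (222.58,79.10) → (197.00,74.72) → (175.25,62.83).

; Generated by LaserGRBL
G21
G90
G0 X247.87 Y150.73
M3 S941
G1 X292.80 Y130.49 F1438
G1 X287.43 Y81.50
G1 X239.18 Y71.47
G1 X214.73 Y114.26
G1 X247.87 Y150.73
M5
G0 X124.75 Y76.97
M3 S941
G1 X124.37 Y96.92 F1438
G1 X108.15 Y126.58
G1 X92.10 Y157.68
G1 X92.19 Y181.93
M5
G0 X78.86 Y165.75
M3 S508
G1 X213.89 Y13.43 F2164
G1 X100.62 Y31.14
G1 X284.84 Y176.70
G1 X240.26 Y67.32
G1 X147.19 Y167.00
M5
G0 X91.12 Y155.69
M3 S508
G1 X327.97 Y119.87 F2164
M5
G0 X285.22 Y65.34
M3 S508
G1 X251.98 Y75.97 F2164
G1 X222.58 Y79.10
G1 X197.00 Y74.72
G1 X175.25 Y62.83
M5
G0 X0.00 Y0.00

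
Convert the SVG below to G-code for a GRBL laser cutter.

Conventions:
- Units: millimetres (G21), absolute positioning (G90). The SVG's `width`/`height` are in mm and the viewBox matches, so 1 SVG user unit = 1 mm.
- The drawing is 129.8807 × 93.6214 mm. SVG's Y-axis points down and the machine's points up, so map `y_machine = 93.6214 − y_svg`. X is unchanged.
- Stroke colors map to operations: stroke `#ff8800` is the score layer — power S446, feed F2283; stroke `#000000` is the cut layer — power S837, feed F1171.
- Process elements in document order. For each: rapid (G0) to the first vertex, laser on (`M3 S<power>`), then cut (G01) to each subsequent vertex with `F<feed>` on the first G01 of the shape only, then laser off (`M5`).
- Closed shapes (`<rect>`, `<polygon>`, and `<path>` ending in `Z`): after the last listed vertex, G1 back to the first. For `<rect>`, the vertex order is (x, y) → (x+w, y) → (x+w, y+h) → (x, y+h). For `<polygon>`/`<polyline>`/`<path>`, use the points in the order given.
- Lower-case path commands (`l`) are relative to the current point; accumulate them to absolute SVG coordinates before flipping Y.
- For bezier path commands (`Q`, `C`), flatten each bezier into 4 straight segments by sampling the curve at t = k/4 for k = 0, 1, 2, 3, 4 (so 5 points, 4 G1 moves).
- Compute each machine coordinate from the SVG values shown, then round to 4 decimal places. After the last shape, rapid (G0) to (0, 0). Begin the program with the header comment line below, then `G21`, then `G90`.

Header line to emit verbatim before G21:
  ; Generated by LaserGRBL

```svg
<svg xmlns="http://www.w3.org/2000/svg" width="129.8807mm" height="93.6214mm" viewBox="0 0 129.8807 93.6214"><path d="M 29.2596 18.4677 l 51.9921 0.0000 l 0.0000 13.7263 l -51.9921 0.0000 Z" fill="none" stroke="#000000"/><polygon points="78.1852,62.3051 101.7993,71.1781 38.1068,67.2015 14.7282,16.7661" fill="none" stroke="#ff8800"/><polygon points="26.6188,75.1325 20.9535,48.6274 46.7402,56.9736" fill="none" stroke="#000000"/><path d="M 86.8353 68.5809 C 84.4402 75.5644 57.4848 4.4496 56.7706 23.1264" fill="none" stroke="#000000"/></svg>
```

; Generated by LaserGRBL
G21
G90
G0 X29.2596 Y75.1537
M3 S837
G01 X81.2517 Y75.1537 F1171
G01 X81.2517 Y61.4274
G01 X29.2596 Y61.4274
G01 X29.2596 Y75.1537
M5
G0 X78.1852 Y31.3163
M3 S446
G01 X101.7993 Y22.4433 F2283
G01 X38.1068 Y26.4199
G01 X14.7282 Y76.8553
G01 X78.1852 Y31.3163
M5
G0 X26.6188 Y18.4889
M3 S837
G01 X20.9535 Y44.9940 F1171
G01 X46.7402 Y36.6478
G01 X26.6188 Y18.4889
M5
G0 X86.8353 Y25.0405
M3 S837
G01 X81.2277 Y31.8230 F1171
G01 X71.1726 Y52.1527
G01 X61.4327 Y70.2900
G01 X56.7706 Y70.4950
M5
G0 X0.0000 Y0.0000

Since the viewBox matches the mm dimensions, user units are millimetres directly. The only transform is the Y-flip y_m = 93.6214 − y_svg.

Shape 1 is a rectangle drawn with `<path>`. Its stroke #000000 means cut at S837, F1171. After flipping Y the toolpath is (29.2596,75.1537) → (81.2517,75.1537) → (81.2517,61.4274) → (29.2596,61.4274) → (29.2596,75.1537), returning to the start.

Shape 2 is a closed polygon drawn with `<polygon>`. Its stroke #ff8800 means score at S446, F2283. After flipping Y the toolpath is (78.1852,31.3163) → (101.7993,22.4433) → (38.1068,26.4199) → (14.7282,76.8553) → (78.1852,31.3163), returning to the start.

Shape 3 is a regular polygon drawn with `<polygon>`. Its stroke #000000 means cut at S837, F1171. After flipping Y the toolpath is (26.6188,18.4889) → (20.9535,44.9940) → (46.7402,36.6478) → (26.6188,18.4889), returning to the start.

Shape 4 is a cubic bezier drawn with `<path>`. Its stroke #000000 means cut at S837, F1171. After flipping Y the toolpath is (86.8353,25.0405) → (81.2277,31.8230) → (71.1726,52.1527) → (61.4327,70.2900) → (56.7706,70.4950).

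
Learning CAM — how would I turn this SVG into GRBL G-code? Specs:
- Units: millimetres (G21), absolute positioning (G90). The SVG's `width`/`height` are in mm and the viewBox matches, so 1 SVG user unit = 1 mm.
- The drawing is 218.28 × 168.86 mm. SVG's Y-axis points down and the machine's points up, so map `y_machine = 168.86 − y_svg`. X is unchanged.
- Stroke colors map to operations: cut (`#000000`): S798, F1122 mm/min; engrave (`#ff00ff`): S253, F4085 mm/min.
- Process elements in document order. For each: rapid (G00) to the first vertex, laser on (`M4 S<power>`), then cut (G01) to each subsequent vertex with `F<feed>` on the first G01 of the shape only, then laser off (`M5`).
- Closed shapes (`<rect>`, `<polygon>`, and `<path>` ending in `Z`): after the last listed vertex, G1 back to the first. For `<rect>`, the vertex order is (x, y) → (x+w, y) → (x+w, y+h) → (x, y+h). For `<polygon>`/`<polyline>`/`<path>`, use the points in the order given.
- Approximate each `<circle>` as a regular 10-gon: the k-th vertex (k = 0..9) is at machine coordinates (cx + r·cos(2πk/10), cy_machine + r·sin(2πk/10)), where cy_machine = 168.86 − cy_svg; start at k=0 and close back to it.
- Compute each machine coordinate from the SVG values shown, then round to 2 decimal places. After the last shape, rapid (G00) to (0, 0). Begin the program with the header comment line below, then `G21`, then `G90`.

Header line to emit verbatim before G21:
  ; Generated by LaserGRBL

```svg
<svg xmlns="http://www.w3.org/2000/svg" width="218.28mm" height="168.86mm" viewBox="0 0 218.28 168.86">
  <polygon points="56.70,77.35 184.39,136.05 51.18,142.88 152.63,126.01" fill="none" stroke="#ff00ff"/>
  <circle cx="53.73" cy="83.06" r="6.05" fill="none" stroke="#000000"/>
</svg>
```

1 u = 1 mm; y_m = 168.86 − y.

[1] `<polygon>` closed polygon, #ff00ff→engrave S253 F4085: (56.70,91.51) → (184.39,32.81) → (51.18,25.98) → (152.63,42.85) → (56.70,91.51) (closed)

[2] `<circle>` circle, #000000→cut S798 F1122: (59.78,85.80) → (58.62,89.36) → (55.60,91.55) → (51.86,91.55) → (48.84,89.36) → (47.68,85.80) → (48.84,82.24) → (51.86,80.05) → (55.60,80.05) → (58.62,82.24) → (59.78,85.80) (closed)

; Generated by LaserGRBL
G21
G90
G00 X56.70 Y91.51
M4 S253
G01 X184.39 Y32.81 F4085
G01 X51.18 Y25.98
G01 X152.63 Y42.85
G01 X56.70 Y91.51
M5
G00 X59.78 Y85.80
M4 S798
G01 X58.62 Y89.36 F1122
G01 X55.60 Y91.55
G01 X51.86 Y91.55
G01 X48.84 Y89.36
G01 X47.68 Y85.80
G01 X48.84 Y82.24
G01 X51.86 Y80.05
G01 X55.60 Y80.05
G01 X58.62 Y82.24
G01 X59.78 Y85.80
M5
G00 X0.00 Y0.00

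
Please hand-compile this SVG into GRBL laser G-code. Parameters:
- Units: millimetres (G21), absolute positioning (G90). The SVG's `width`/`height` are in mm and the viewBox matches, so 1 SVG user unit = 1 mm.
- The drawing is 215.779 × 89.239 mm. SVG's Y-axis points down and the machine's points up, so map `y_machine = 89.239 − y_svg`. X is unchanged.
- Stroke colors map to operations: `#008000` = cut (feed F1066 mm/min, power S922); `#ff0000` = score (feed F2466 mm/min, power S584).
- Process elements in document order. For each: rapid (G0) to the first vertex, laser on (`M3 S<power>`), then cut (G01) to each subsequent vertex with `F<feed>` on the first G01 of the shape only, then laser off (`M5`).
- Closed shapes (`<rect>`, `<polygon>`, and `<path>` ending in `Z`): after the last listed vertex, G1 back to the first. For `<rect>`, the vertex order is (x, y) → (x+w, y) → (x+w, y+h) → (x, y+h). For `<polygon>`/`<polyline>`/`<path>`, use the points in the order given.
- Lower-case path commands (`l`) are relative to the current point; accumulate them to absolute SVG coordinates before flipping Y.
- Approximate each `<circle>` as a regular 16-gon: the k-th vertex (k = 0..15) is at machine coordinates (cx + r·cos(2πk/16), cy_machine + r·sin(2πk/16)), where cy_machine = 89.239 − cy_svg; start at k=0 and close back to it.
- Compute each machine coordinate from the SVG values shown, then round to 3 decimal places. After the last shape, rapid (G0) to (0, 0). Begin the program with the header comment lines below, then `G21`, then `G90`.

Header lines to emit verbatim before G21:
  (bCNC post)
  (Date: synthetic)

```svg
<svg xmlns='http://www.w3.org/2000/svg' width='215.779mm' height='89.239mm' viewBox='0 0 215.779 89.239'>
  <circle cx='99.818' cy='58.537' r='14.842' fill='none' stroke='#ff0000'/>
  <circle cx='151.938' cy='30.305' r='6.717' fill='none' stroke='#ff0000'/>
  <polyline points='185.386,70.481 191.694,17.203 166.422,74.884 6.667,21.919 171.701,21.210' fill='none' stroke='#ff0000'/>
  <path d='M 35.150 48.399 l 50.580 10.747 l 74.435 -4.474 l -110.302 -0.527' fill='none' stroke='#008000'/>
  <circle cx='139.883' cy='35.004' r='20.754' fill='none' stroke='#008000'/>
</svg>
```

viewBox `0 0 215.779 89.239` with mm width/height → 1 unit = 1 mm. Flip: y_m = 89.239 − y_svg.

**Shape 1** — `<circle>` circle, stroke `#ff0000` → score (S584, F2466). Machine vertices: (114.660,30.702) → (113.530,36.382) → (110.313,41.197) → (105.498,44.414) → (99.818,45.544) → (94.138,44.414) → (89.323,41.197) → (86.106,36.382) → (84.976,30.702) → (86.106,25.022) → (89.323,20.207) → (94.138,16.990) → (99.818,15.860) → (105.498,16.990) → (110.313,20.207) → (113.530,25.022) → (114.660,30.702). Closed: final G1 returns to the first vertex.

**Shape 2** — `<circle>` circle, stroke `#ff0000` → score (S584, F2466). Machine vertices: (158.655,58.934) → (158.144,61.504) → (156.688,63.684) → (154.508,65.140) → (151.938,65.651) → (149.368,65.140) → (147.188,63.684) → (145.732,61.504) → (145.221,58.934) → (145.732,56.364) → (147.188,54.184) → (149.368,52.728) → (151.938,52.217) → (154.508,52.728) → (156.688,54.184) → (158.144,56.364) → (158.655,58.934). Closed: final G1 returns to the first vertex.

**Shape 3** — `<polyline>` open polyline, stroke `#ff0000` → score (S584, F2466). Machine vertices: (185.386,18.758) → (191.694,72.036) → (166.422,14.355) → (6.667,67.320) → (171.701,68.029). Open path.

**Shape 4** — `<path>` open polyline, stroke `#008000` → cut (S922, F1066). Machine vertices: (35.150,40.840) → (85.730,30.093) → (160.165,34.567) → (49.863,35.094). Open path.

**Shape 5** — `<circle>` circle, stroke `#008000` → cut (S922, F1066). Machine vertices: (160.637,54.235) → (159.057,62.177) → (154.558,68.910) → (147.825,73.409) → (139.883,74.989) → (131.941,73.409) → (125.208,68.910) → (120.709,62.177) → (119.129,54.235) → (120.709,46.293) → (125.208,39.560) → (131.941,35.061) → (139.883,33.481) → (147.825,35.061) → (154.558,39.560) → (159.057,46.293) → (160.637,54.235). Closed: final G1 returns to the first vertex.

(bCNC post)
(Date: synthetic)
G21
G90
G0 X114.660 Y30.702
M3 S584
G01 X113.530 Y36.382 F2466
G01 X110.313 Y41.197
G01 X105.498 Y44.414
G01 X99.818 Y45.544
G01 X94.138 Y44.414
G01 X89.323 Y41.197
G01 X86.106 Y36.382
G01 X84.976 Y30.702
G01 X86.106 Y25.022
G01 X89.323 Y20.207
G01 X94.138 Y16.990
G01 X99.818 Y15.860
G01 X105.498 Y16.990
G01 X110.313 Y20.207
G01 X113.530 Y25.022
G01 X114.660 Y30.702
M5
G0 X158.655 Y58.934
M3 S584
G01 X158.144 Y61.504 F2466
G01 X156.688 Y63.684
G01 X154.508 Y65.140
G01 X151.938 Y65.651
G01 X149.368 Y65.140
G01 X147.188 Y63.684
G01 X145.732 Y61.504
G01 X145.221 Y58.934
G01 X145.732 Y56.364
G01 X147.188 Y54.184
G01 X149.368 Y52.728
G01 X151.938 Y52.217
G01 X154.508 Y52.728
G01 X156.688 Y54.184
G01 X158.144 Y56.364
G01 X158.655 Y58.934
M5
G0 X185.386 Y18.758
M3 S584
G01 X191.694 Y72.036 F2466
G01 X166.422 Y14.355
G01 X6.667 Y67.320
G01 X171.701 Y68.029
M5
G0 X35.150 Y40.840
M3 S922
G01 X85.730 Y30.093 F1066
G01 X160.165 Y34.567
G01 X49.863 Y35.094
M5
G0 X160.637 Y54.235
M3 S922
G01 X159.057 Y62.177 F1066
G01 X154.558 Y68.910
G01 X147.825 Y73.409
G01 X139.883 Y74.989
G01 X131.941 Y73.409
G01 X125.208 Y68.910
G01 X120.709 Y62.177
G01 X119.129 Y54.235
G01 X120.709 Y46.293
G01 X125.208 Y39.560
G01 X131.941 Y35.061
G01 X139.883 Y33.481
G01 X147.825 Y35.061
G01 X154.558 Y39.560
G01 X159.057 Y46.293
G01 X160.637 Y54.235
M5
G0 X0.000 Y0.000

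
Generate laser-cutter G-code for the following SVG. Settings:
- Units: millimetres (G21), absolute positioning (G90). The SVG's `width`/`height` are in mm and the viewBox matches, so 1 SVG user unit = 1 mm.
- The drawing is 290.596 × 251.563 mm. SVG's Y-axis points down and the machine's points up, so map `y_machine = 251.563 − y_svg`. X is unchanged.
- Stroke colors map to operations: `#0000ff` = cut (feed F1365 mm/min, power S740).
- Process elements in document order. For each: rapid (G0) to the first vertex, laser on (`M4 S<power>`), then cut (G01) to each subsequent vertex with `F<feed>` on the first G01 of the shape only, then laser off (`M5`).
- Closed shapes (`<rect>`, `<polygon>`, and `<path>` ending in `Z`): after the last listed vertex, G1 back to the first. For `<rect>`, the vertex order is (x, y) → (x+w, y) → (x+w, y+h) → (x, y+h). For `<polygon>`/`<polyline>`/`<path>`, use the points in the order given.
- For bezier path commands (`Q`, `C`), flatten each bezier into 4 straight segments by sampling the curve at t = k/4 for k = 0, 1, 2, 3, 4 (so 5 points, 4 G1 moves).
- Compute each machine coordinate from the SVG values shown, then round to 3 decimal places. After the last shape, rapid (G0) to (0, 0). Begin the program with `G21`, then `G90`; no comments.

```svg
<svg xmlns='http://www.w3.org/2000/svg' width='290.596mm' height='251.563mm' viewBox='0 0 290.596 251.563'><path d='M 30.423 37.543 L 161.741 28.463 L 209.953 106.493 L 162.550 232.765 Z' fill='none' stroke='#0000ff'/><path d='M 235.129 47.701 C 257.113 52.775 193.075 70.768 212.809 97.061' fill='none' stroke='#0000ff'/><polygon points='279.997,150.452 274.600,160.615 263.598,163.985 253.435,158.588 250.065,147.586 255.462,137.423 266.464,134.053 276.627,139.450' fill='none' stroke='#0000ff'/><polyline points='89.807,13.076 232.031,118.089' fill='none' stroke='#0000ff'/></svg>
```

G21
G90
G0 X30.423 Y214.020
M4 S740
G01 X161.741 Y223.100 F1365
G01 X209.953 Y145.070
G01 X162.550 Y18.798
G01 X30.423 Y214.020
M5
G0 X235.129 Y203.862
M4 S740
G01 X238.141 Y197.706 F1365
G01 X224.813 Y187.139
G01 X211.063 Y172.593
G01 X212.809 Y154.502
M5
G0 X279.997 Y101.111
M4 S740
G01 X274.600 Y90.948 F1365
G01 X263.598 Y87.578
G01 X253.435 Y92.975
G01 X250.065 Y103.977
G01 X255.462 Y114.140
G01 X266.464 Y117.510
G01 X276.627 Y112.113
G01 X279.997 Y101.111
M5
G0 X89.807 Y238.487
M4 S740
G01 X232.031 Y133.474 F1365
M5
G0 X0.000 Y0.000

Since the viewBox matches the mm dimensions, user units are millimetres directly. The only transform is the Y-flip y_m = 251.563 − y_svg.

Shape 1 is a closed polygon drawn with `<path>`. Its stroke #0000ff means cut at S740, F1365. After flipping Y the toolpath is (30.423,214.020) → (161.741,223.100) → (209.953,145.070) → (162.550,18.798) → (30.423,214.020), returning to the start.

Shape 2 is a cubic bezier drawn with `<path>`. Its stroke #0000ff means cut at S740, F1365. After flipping Y the toolpath is (235.129,203.862) → (238.141,197.706) → (224.813,187.139) → (211.063,172.593) → (212.809,154.502).

Shape 3 is a regular polygon drawn with `<polygon>`. Its stroke #0000ff means cut at S740, F1365. After flipping Y the toolpath is (279.997,101.111) → (274.600,90.948) → (263.598,87.578) → (253.435,92.975) → (250.065,103.977) → (255.462,114.140) → (266.464,117.510) → (276.627,112.113) → (279.997,101.111), returning to the start.

Shape 4 is a line segment drawn with `<polyline>`. Its stroke #0000ff means cut at S740, F1365. After flipping Y the toolpath is (89.807,238.487) → (232.031,133.474).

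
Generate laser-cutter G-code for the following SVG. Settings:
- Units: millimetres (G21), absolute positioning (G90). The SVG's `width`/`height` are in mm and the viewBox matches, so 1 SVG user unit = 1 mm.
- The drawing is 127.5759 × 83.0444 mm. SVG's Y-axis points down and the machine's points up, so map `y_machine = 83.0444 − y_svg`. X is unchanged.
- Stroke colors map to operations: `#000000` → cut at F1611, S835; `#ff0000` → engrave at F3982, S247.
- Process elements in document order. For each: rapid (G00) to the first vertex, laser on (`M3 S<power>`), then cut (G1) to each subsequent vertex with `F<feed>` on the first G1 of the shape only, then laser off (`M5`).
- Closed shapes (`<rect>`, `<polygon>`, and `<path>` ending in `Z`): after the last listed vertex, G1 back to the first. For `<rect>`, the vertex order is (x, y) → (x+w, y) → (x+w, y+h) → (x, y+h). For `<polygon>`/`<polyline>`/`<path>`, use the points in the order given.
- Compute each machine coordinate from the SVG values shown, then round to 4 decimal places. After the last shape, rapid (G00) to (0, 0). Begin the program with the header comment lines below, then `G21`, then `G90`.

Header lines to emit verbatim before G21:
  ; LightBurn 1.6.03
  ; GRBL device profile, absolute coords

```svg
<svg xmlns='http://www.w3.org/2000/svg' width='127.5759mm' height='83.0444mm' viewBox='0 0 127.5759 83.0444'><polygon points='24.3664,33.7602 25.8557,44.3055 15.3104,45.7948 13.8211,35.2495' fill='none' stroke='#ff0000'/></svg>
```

1 u = 1 mm; y_m = 83.0444 − y.

[1] `<polygon>` regular polygon, #ff0000→engrave S247 F3982: (24.3664,49.2842) → (25.8557,38.7389) → (15.3104,37.2496) → (13.8211,47.7949) → (24.3664,49.2842) (closed)

; LightBurn 1.6.03
; GRBL device profile, absolute coords
G21
G90
G00 X24.3664 Y49.2842
M3 S247
G1 X25.8557 Y38.7389 F3982
G1 X15.3104 Y37.2496
G1 X13.8211 Y47.7949
G1 X24.3664 Y49.2842
M5
G00 X0.0000 Y0.0000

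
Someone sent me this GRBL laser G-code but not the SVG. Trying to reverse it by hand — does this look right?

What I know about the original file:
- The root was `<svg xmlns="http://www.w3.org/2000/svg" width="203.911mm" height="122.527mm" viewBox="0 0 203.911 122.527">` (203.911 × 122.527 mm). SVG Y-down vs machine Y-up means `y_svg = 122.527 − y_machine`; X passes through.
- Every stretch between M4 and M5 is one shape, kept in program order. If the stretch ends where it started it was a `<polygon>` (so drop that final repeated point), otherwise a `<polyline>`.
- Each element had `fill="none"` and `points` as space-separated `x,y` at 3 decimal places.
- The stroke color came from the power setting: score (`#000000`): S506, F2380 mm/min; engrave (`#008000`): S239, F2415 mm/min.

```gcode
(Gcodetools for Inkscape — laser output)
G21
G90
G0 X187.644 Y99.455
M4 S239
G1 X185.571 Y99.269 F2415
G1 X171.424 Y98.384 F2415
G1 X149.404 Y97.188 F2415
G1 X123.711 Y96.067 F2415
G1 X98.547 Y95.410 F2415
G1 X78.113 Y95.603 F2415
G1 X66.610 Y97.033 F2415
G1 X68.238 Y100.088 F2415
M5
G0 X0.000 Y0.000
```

Machine Y-up, SVG Y-down with viewBox height 122.527, so y_svg = 122.527 − y_machine; X carries over. Every run uses S239, so all elements get stroke `#008000` (engrave).

Run 1: The run is open, so emit a `<polyline>` with points (Y-flipped): 187.644,23.072 185.571,23.258 171.424,24.143 149.404,25.339 123.711,26.460 98.547,27.117 78.113,26.924 66.610,25.494 68.238,22.439.

<svg xmlns="http://www.w3.org/2000/svg" width="203.911mm" height="122.527mm" viewBox="0 0 203.911 122.527">
  <polyline points="187.644,23.072 185.571,23.258 171.424,24.143 149.404,25.339 123.711,26.460 98.547,27.117 78.113,26.924 66.610,25.494 68.238,22.439" fill="none" stroke="#008000"/>
</svg>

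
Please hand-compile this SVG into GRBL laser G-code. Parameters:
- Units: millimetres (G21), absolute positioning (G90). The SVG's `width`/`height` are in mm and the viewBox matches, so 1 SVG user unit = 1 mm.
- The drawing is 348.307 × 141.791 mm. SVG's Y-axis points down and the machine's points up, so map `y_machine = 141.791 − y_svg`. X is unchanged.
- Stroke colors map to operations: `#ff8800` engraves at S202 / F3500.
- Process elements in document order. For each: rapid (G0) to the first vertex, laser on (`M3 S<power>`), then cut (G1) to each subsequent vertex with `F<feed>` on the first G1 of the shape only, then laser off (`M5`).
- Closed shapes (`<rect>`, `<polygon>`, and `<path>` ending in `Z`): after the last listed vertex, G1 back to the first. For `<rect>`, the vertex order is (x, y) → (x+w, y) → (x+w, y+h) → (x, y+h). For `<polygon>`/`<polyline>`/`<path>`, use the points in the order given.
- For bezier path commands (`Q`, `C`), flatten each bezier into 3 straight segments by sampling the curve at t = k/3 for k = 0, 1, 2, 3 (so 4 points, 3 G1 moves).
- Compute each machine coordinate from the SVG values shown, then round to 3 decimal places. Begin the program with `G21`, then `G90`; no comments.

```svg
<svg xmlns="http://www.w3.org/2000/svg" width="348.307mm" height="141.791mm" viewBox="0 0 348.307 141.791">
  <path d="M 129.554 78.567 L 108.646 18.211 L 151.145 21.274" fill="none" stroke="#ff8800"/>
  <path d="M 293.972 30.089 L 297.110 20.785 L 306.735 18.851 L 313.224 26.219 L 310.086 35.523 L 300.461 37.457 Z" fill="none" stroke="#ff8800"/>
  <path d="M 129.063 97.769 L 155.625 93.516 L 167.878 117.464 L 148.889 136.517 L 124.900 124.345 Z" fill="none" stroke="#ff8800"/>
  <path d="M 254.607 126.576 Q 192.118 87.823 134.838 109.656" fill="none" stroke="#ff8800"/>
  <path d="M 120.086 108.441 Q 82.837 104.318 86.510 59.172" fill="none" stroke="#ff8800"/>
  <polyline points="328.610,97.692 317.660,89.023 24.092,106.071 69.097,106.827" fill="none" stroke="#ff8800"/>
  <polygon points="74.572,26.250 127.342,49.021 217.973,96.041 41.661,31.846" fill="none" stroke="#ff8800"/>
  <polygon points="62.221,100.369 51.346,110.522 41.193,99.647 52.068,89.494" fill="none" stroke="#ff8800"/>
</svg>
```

G21
G90
G0 X129.554 Y63.224
M3 S202
G1 X108.646 Y123.580 F3500
G1 X151.145 Y120.517
M5
G0 X293.972 Y111.702
M3 S202
G1 X297.110 Y121.006 F3500
G1 X306.735 Y122.940
G1 X313.224 Y115.572
G1 X310.086 Y106.268
G1 X300.461 Y104.334
G1 X293.972 Y111.702
M5
G0 X129.063 Y44.022
M3 S202
G1 X155.625 Y48.275 F3500
G1 X167.878 Y24.327
G1 X148.889 Y5.274
G1 X124.900 Y17.446
G1 X129.063 Y44.022
M5
G0 X254.607 Y15.215
M3 S202
G1 X213.526 Y34.319 F3500
G1 X173.603 Y39.959
G1 X134.838 Y32.135
M5
G0 X120.086 Y33.350
M3 S202
G1 X99.800 Y40.657 F3500
G1 X88.608 Y57.080
G1 X86.510 Y82.619
M5
G0 X328.610 Y44.099
M3 S202
G1 X317.660 Y52.768 F3500
G1 X24.092 Y35.720
G1 X69.097 Y34.964
M5
G0 X74.572 Y115.541
M3 S202
G1 X127.342 Y92.770 F3500
G1 X217.973 Y45.750
G1 X41.661 Y109.945
G1 X74.572 Y115.541
M5
G0 X62.221 Y41.422
M3 S202
G1 X51.346 Y31.269 F3500
G1 X41.193 Y42.144
G1 X52.068 Y52.297
G1 X62.221 Y41.422
M5

1 u = 1 mm; y_m = 141.791 − y.

[1] `<path>` open polyline, #ff8800→engrave S202 F3500: (129.554,63.224) → (108.646,123.580) → (151.145,120.517)

[2] `<path>` regular polygon, #ff8800→engrave S202 F3500: (293.972,111.702) → (297.110,121.006) → (306.735,122.940) → (313.224,115.572) → (310.086,106.268) → (300.461,104.334) → (293.972,111.702) (closed)

[3] `<path>` regular polygon, #ff8800→engrave S202 F3500: (129.063,44.022) → (155.625,48.275) → (167.878,24.327) → (148.889,5.274) → (124.900,17.446) → (129.063,44.022) (closed)

[4] `<path>` quadratic bezier, #ff8800→engrave S202 F3500: (254.607,15.215) → (213.526,34.319) → (173.603,39.959) → (134.838,32.135)

[5] `<path>` quadratic bezier, #ff8800→engrave S202 F3500: (120.086,33.350) → (99.800,40.657) → (88.608,57.080) → (86.510,82.619)

[6] `<polyline>` open polyline, #ff8800→engrave S202 F3500: (328.610,44.099) → (317.660,52.768) → (24.092,35.720) → (69.097,34.964)

[7] `<polygon>` closed polygon, #ff8800→engrave S202 F3500: (74.572,115.541) → (127.342,92.770) → (217.973,45.750) → (41.661,109.945) → (74.572,115.541) (closed)

[8] `<polygon>` regular polygon, #ff8800→engrave S202 F3500: (62.221,41.422) → (51.346,31.269) → (41.193,42.144) → (52.068,52.297) → (62.221,41.422) (closed)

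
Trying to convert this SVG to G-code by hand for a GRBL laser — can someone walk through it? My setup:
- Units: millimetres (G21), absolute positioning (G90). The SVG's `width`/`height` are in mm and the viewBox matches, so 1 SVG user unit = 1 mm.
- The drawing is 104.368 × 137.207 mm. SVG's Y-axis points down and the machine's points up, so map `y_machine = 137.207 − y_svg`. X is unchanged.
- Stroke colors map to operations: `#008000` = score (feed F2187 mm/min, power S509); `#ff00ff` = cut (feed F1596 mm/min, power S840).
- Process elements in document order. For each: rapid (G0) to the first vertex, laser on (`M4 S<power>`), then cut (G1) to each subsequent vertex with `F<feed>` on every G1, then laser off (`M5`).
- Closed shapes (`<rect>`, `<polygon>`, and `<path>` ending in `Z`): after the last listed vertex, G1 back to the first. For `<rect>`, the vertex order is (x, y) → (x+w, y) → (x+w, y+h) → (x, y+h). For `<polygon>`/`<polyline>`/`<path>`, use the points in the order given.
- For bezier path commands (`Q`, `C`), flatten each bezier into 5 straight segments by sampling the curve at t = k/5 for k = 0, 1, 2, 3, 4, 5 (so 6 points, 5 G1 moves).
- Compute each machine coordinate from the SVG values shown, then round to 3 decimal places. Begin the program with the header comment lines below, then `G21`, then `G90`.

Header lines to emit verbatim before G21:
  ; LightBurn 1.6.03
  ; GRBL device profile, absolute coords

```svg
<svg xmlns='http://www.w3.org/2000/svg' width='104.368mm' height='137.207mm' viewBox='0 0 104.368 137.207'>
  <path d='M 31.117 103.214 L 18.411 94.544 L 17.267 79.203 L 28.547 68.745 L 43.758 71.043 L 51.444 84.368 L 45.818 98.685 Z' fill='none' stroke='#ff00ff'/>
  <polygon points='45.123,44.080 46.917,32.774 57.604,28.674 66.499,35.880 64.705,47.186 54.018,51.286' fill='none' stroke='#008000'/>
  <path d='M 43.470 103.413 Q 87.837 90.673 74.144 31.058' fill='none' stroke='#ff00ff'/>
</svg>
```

; LightBurn 1.6.03
; GRBL device profile, absolute coords
G21
G90
G0 X31.117 Y33.993
M4 S840
G1 X18.411 Y42.663 F1596
G1 X17.267 Y58.004 F1596
G1 X28.547 Y68.462 F1596
G1 X43.758 Y66.164 F1596
G1 X51.444 Y52.839 F1596
G1 X45.818 Y38.522 F1596
G1 X31.117 Y33.993 F1596
M5
G0 X45.123 Y93.127
M4 S509
G1 X46.917 Y104.433 F2187
G1 X57.604 Y108.533 F2187
G1 X66.499 Y101.327 F2187
G1 X64.705 Y90.021 F2187
G1 X54.018 Y85.921 F2187
G1 X45.123 Y93.127 F2187
M5
G0 X43.470 Y33.794
M4 S840
G1 X58.894 Y40.765 F1596
G1 X69.674 Y51.486 F1596
G1 X75.809 Y65.957 F1596
G1 X77.299 Y84.178 F1596
G1 X74.144 Y106.149 F1596
M5

Since the viewBox matches the mm dimensions, user units are millimetres directly. The only transform is the Y-flip y_m = 137.207 − y_svg.

Shape 1 is a regular polygon drawn with `<path>`. Its stroke #ff00ff means cut at S840, F1596. After flipping Y the toolpath is (31.117,33.993) → (18.411,42.663) → (17.267,58.004) → (28.547,68.462) → (43.758,66.164) → (51.444,52.839) → (45.818,38.522) → (31.117,33.993), returning to the start.

Shape 2 is a regular polygon drawn with `<polygon>`. Its stroke #008000 means score at S509, F2187. After flipping Y the toolpath is (45.123,93.127) → (46.917,104.433) → (57.604,108.533) → (66.499,101.327) → (64.705,90.021) → (54.018,85.921) → (45.123,93.127), returning to the start.

Shape 3 is a quadratic bezier drawn with `<path>`. Its stroke #ff00ff means cut at S840, F1596. After flipping Y the toolpath is (43.470,33.794) → (58.894,40.765) → (69.674,51.486) → (75.809,65.957) → (77.299,84.178) → (74.144,106.149).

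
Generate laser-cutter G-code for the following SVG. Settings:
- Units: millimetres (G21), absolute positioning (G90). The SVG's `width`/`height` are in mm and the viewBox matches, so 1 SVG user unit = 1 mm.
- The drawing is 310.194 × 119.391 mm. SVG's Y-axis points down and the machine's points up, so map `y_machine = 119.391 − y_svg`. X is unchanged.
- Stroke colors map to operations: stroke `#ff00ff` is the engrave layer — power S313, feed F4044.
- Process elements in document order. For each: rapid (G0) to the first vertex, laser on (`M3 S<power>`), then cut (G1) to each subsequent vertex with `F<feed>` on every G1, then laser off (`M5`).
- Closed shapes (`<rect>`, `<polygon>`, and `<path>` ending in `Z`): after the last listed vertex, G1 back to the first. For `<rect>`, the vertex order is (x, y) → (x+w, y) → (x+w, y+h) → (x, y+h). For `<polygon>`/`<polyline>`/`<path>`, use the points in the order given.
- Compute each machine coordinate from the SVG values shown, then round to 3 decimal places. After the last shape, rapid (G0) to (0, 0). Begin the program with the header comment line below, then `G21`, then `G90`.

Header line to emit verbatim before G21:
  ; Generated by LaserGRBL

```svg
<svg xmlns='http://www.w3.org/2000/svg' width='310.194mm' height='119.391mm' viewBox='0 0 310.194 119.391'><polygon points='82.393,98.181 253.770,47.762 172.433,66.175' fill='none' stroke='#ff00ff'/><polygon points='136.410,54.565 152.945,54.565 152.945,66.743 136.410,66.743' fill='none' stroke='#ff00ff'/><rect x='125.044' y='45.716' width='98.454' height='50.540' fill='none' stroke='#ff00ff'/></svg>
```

; Generated by LaserGRBL
G21
G90
G0 X82.393 Y21.210
M3 S313
G1 X253.770 Y71.629 F4044
G1 X172.433 Y53.216 F4044
G1 X82.393 Y21.210 F4044
M5
G0 X136.410 Y64.826
M3 S313
G1 X152.945 Y64.826 F4044
G1 X152.945 Y52.648 F4044
G1 X136.410 Y52.648 F4044
G1 X136.410 Y64.826 F4044
M5
G0 X125.044 Y73.675
M3 S313
G1 X223.498 Y73.675 F4044
G1 X223.498 Y23.135 F4044
G1 X125.044 Y23.135 F4044
G1 X125.044 Y73.675 F4044
M5
G0 X0.000 Y0.000

1 u = 1 mm; y_m = 119.391 − y.

[1] `<polygon>` closed polygon, #ff00ff→engrave S313 F4044: (82.393,21.210) → (253.770,71.629) → (172.433,53.216) → (82.393,21.210) (closed)

[2] `<polygon>` rectangle, #ff00ff→engrave S313 F4044: (136.410,64.826) → (152.945,64.826) → (152.945,52.648) → (136.410,52.648) → (136.410,64.826) (closed)

[3] `<rect>` rectangle, #ff00ff→engrave S313 F4044: (125.044,73.675) → (223.498,73.675) → (223.498,23.135) → (125.044,23.135) → (125.044,73.675) (closed)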